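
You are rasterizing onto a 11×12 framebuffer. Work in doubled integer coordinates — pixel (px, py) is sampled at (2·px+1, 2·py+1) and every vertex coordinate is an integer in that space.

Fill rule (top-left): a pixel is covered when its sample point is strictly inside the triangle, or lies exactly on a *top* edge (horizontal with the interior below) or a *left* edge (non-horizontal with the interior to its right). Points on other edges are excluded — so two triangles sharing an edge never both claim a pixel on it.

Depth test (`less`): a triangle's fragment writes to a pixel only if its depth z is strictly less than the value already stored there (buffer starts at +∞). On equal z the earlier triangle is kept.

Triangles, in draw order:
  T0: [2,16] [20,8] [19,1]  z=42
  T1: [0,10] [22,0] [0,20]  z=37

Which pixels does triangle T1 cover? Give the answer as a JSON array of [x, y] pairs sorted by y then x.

T0:
  2·area = 134  (B↔C swapped to make it positive)
  edge (2, 16)→(19, 1): d=(17,-15) top-left  bias=+0
  edge (19, 1)→(20, 8): d=(1,7) right/bottom  bias=-1
  edge (20, 8)→(2, 16): d=(-18,8) right/bottom  bias=-1
    (9,0)@(19, 1): e=[0,0,134] → ·  [on edge]
    (8,1)@(17, 3): e=[4,16,114] → #
    (9,1)@(19, 3): e=[34,2,98] → #
    (10,1)@(21, 3): e=[64,-12,82] → ·
    (7,2)@(15, 5): e=[8,32,94] → #
    (10,2)@(21, 5): e=[98,-10,46] → ·
    (6,3)@(13, 7): e=[12,48,74] → #
    (10,3)@(21, 7): e=[132,-8,10] → ·
    (5,4)@(11, 9): e=[16,64,54] → #
    (9,4)@(19, 9): e=[136,8,-10] → ·
    (4,5)@(9, 11): e=[20,80,34] → #
    (7,5)@(15, 11): e=[110,38,-14] → ·
    (10,7)@(21, 15): e=[268,0,-134] → ·  [on edge]
  covered (17 px):
    · · · · · · · · · · ·
    · · · · · · · · # # ·
    · · · · · · · # # # ·
    · · · · · · # # # # ·
    · · · · · # # # # · ·
    · · · · # # # · · · ·
    · · · # · · · · · · ·
    · · · · · · · · · · ·
    · · · · · · · · · · ·
    · · · · · · · · · · ·
    · · · · · · · · · · ·
    · · · · · · · · · · ·
T1:
  2·area = 220
  edge (0, 10)→(22, 0): d=(22,-10) top-left  bias=+0
  edge (22, 0)→(0, 20): d=(-22,20) right/bottom  bias=-1
  edge (0, 20)→(0, 10): d=(0,-10) top-left  bias=+0
    (8,1)@(17, 3): e=[16,34,170] → #
    (9,1)@(19, 3): e=[36,-6,190] → ·
    (5,2)@(11, 5): e=[0,110,110] → #  [on edge]
    (6,2)@(13, 5): e=[20,70,130] → #
    (7,2)@(15, 5): e=[40,30,150] → #
    (8,2)@(17, 5): e=[60,-10,170] → ·
    (3,3)@(7, 7): e=[4,146,70] → #
    (4,3)@(9, 7): e=[24,106,90] → #
    (7,3)@(15, 7): e=[84,-14,150] → ·
    (1,4)@(3, 9): e=[8,182,30] → #
    (2,4)@(5, 9): e=[28,142,50] → #
    (6,4)@(13, 9): e=[108,-18,130] → ·
  covered (28 px):
    · · · · · · · · · · ·
    · · · · · · · · # · ·
    · · · · · # # # · · ·
    · · · # # # # · · · ·
    · # # # # # · · · · ·
    # # # # # · · · · · ·
    # # # # · · · · · · ·
    # # # · · · · · · · ·
    # # · · · · · · · · ·
    # · · · · · · · · · ·
    · · · · · · · · · · ·
    · · · · · · · · · · ·

Final: [[8,1],[5,2],[6,2],[7,2],[3,3],[4,3],[5,3],[6,3],[1,4],[2,4],[3,4],[4,4],[5,4],[0,5],[1,5],[2,5],[3,5],[4,5],[0,6],[1,6],[2,6],[3,6],[0,7],[1,7],[2,7],[0,8],[1,8],[0,9]]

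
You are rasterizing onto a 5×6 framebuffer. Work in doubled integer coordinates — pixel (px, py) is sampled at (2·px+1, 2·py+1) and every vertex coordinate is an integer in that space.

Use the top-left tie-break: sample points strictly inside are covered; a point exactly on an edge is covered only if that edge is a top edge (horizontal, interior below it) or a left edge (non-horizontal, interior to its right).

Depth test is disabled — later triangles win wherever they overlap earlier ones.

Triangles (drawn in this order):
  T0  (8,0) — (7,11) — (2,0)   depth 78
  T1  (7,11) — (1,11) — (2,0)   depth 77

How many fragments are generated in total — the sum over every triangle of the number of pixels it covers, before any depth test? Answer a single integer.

T0:
  2·area = 66
  edge (8, 0)→(7, 11): d=(-1,11) right/bottom  bias=-1
  edge (7, 11)→(2, 0): d=(-5,-11) top-left  bias=+0
  edge (2, 0)→(8, 0): d=(6,0) top-left  bias=+0
    (1,0)@(3, 1): e=[54,6,6] → X
    (2,0)@(5, 1): e=[32,28,6] → X
    (3,0)@(7, 1): e=[10,50,6] → X
    (4,0)@(9, 1): e=[-12,72,6] → .
    (1,1)@(3, 3): e=[52,-4,18] → .
    (2,1)@(5, 3): e=[30,18,18] → X
    (4,1)@(9, 3): e=[-14,62,18] → .
    (2,2)@(5, 5): e=[28,8,30] → X
    (4,2)@(9, 5): e=[-16,52,30] → .
    (2,3)@(5, 7): e=[26,-2,42] → .
    (3,3)@(7, 7): e=[4,20,42] → X
    (4,3)@(9, 7): e=[-18,42,42] → .
    (3,5)@(7, 11): e=[0,0,66] → .  [on edge]
  covered (9 px):
    . X X X .
    . . X X .
    . . X X .
    . . . X .
    . . . X .
    . . . . .
T1:
  2·area = 66
  edge (7, 11)→(1, 11): d=(-6,0) right/bottom  bias=-1
  edge (1, 11)→(2, 0): d=(1,-11) top-left  bias=+0
  edge (2, 0)→(7, 11): d=(5,11) right/bottom  bias=-1
    (1,1)@(3, 3): e=[48,14,4] → X
    (2,1)@(5, 3): e=[48,36,-18] → .
    (1,2)@(3, 5): e=[36,16,14] → X
    (2,2)@(5, 5): e=[36,38,-8] → .
    (1,3)@(3, 7): e=[24,18,24] → X
    (2,3)@(5, 7): e=[24,40,2] → X
    (3,3)@(7, 7): e=[24,62,-20] → .
    (1,4)@(3, 9): e=[12,20,34] → X
    (3,4)@(7, 9): e=[12,64,-10] → .
    (0,5)@(1, 11): e=[0,0,66] → .  [on edge]
    (1,5)@(3, 11): e=[0,22,44] → .  [on edge]
    (2,5)@(5, 11): e=[0,44,22] → .  [on edge]
    (3,5)@(7, 11): e=[0,66,0] → .  [on edge]
    (4,5)@(9, 11): e=[0,88,-22] → .  [on edge]
  covered (6 px):
    . . . . .
    . X . . .
    . X . . .
    . X X . .
    . X X . .
    . . . . .

Answer: 15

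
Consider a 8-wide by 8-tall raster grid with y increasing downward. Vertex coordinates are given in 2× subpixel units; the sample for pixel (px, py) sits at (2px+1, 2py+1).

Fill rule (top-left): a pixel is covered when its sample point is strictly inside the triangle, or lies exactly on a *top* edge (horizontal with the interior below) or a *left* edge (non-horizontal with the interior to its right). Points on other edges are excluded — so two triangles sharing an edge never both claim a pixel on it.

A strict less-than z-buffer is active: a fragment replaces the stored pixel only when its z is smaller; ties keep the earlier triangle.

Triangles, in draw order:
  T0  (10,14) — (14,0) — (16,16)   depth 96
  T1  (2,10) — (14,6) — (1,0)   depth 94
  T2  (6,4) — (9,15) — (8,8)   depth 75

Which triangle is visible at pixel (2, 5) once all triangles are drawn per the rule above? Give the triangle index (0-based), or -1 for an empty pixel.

T0:
  2·area = 92
  edge (10, 14)→(14, 0): d=(4,-14) top-left  bias=+0
  edge (14, 0)→(16, 16): d=(2,16) right/bottom  bias=-1
  edge (16, 16)→(10, 14): d=(-6,-2) top-left  bias=+0
    (6,2)@(13, 5): e=[6,26,60] → X
    (7,2)@(15, 5): e=[34,-6,64] → .
    (6,3)@(13, 7): e=[14,30,48] → X
    (7,3)@(15, 7): e=[42,-2,52] → .
    (6,4)@(13, 9): e=[22,34,36] → X
    (7,4)@(15, 9): e=[50,2,40] → X
    (0,5)@(1, 11): e=[-138,230,0] → .  [on edge]
    (5,5)@(11, 11): e=[2,70,20] → X
    (3,6)@(7, 13): e=[-46,138,0] → .  [on edge]
    (5,6)@(11, 13): e=[10,74,8] → X
    (5,7)@(11, 15): e=[18,78,-4] → .
    (6,7)@(13, 15): e=[46,46,0] → X  [on edge]
  covered (12 px):
    . . . . . . . .
    . . . . . . . .
    . . . . . . X .
    . . . . . . X .
    . . . . . . X X
    . . . . . X X X
    . . . . . X X X
    . . . . . . X X
T1:
  2·area = 124  (B↔C swapped to make it positive)
  edge (2, 10)→(1, 0): d=(-1,-10) top-left  bias=+0
  edge (1, 0)→(14, 6): d=(13,6) right/bottom  bias=-1
  edge (14, 6)→(2, 10): d=(-12,4) right/bottom  bias=-1
    (1,0)@(3, 1): e=[19,1,104] → X
    (2,0)@(5, 1): e=[39,-11,96] → .
    (1,1)@(3, 3): e=[17,27,80] → X
    (2,1)@(5, 3): e=[37,15,72] → X
    (3,1)@(7, 3): e=[57,3,64] → X
    (4,1)@(9, 3): e=[77,-9,56] → .
    (1,2)@(3, 5): e=[15,53,56] → X
    (4,2)@(9, 5): e=[75,17,32] → X
    (5,2)@(11, 5): e=[95,5,24] → X
    (6,2)@(13, 5): e=[115,-7,16] → .
    (1,3)@(3, 7): e=[13,79,32] → X
    (5,3)@(11, 7): e=[93,31,0] → .  [on edge]
    (2,4)@(5, 9): e=[31,93,0] → .  [on edge]
  covered (14 px):
    . X . . . . . .
    . X X X . . . .
    . X X X X X . .
    . X X X X . . .
    . X . . . . . .
    . . . . . . . .
    . . . . . . . .
    . . . . . . . .
T2:
  2·area = 10  (B↔C swapped to make it positive)
  edge (6, 4)→(8, 8): d=(2,4) right/bottom  bias=-1
  edge (8, 8)→(9, 15): d=(1,7) right/bottom  bias=-1
  edge (9, 15)→(6, 4): d=(-3,-11) top-left  bias=+0
    (3,0)@(7, 1): e=[-10,0,20] → .  [on edge]
    (3,3)@(7, 7): e=[2,6,2] → X
    (4,3)@(9, 7): e=[-6,-8,24] → .
    (3,4)@(7, 9): e=[6,8,-4] → .
    (4,7)@(9, 15): e=[10,0,0] → .  [on edge]
  covered (1 px):
    . . . . . . . .
    . . . . . . . .
    . . . . . . . .
    . . . X . . . .
    . . . . . . . .
    . . . . . . . .
    . . . . . . . .
    . . . . . . . .

Z-buffer (winner per pixel, '.' = empty):
  . 1 . . . . . .
  . 1 1 1 . . . .
  . 1 1 1 1 1 0 .
  . 1 1 2 1 . 0 .
  . 1 . . . . 0 0
  . . . . . 0 0 0
  . . . . . 0 0 0
  . . . . . . 0 0

Result: -1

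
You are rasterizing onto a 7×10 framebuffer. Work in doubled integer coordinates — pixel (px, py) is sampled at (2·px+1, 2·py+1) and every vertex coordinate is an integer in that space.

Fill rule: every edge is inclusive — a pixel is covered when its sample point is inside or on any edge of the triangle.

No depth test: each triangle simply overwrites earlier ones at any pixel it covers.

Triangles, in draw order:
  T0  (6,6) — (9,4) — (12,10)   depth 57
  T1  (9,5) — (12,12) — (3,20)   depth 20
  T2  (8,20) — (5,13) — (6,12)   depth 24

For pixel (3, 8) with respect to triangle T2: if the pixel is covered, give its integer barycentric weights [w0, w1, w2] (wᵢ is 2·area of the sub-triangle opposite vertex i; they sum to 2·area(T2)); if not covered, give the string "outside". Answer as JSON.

T0:
  2·area = 24
  edge (6, 6)→(9, 4): d=(3,-2) inclusive
  edge (9, 4)→(12, 10): d=(3,6) inclusive
  edge (12, 10)→(6, 6): d=(-6,-4) inclusive
    (4,2)@(9, 5): e=[3,3,18] → #
    (5,2)@(11, 5): e=[7,-9,26] → ·
    (4,3)@(9, 7): e=[9,9,6] → #
    (5,3)@(11, 7): e=[13,-3,14] → ·
    (4,4)@(9, 9): e=[15,15,-6] → ·
    (5,4)@(11, 9): e=[19,3,2] → #
    (6,4)@(13, 9): e=[23,-9,10] → ·
    (5,5)@(11, 11): e=[25,9,-10] → ·
  covered (3 px):
    · · · · · · ·
    · · · · · · ·
    · · · · # · ·
    · · · · # · ·
    · · · · · # ·
    · · · · · · ·
    · · · · · · ·
    · · · · · · ·
    · · · · · · ·
    · · · · · · ·
T1:
  2·area = 87
  edge (9, 5)→(12, 12): d=(3,7) inclusive
  edge (12, 12)→(3, 20): d=(-9,8) inclusive
  edge (3, 20)→(9, 5): d=(6,-15) inclusive
    (4,2)@(9, 5): e=[0,87,0] → #  [on edge]
    (5,2)@(11, 5): e=[-14,71,30] → ·
    (4,3)@(9, 7): e=[6,69,12] → #
    (5,3)@(11, 7): e=[-8,53,42] → ·
    (4,4)@(9, 9): e=[12,51,24] → #
    (5,4)@(11, 9): e=[-2,35,54] → ·
    (3,5)@(7, 11): e=[32,49,6] → #
    (5,5)@(11, 11): e=[4,17,66] → #
    (6,5)@(13, 11): e=[-10,1,96] → ·
    (3,6)@(7, 13): e=[38,31,18] → #
    (5,6)@(11, 13): e=[10,-1,78] → ·
    (2,7)@(5, 15): e=[58,29,0] → #  [on edge]
  covered (11 px):
    · · · · · · ·
    · · · · · · ·
    · · · · # · ·
    · · · · # · ·
    · · · · # · ·
    · · · # # # ·
    · · · # # · ·
    · · # # · · ·
    · · # · · · ·
    · · · · · · ·
T2:
  2·area = 10
  edge (8, 20)→(5, 13): d=(-3,-7) inclusive
  edge (5, 13)→(6, 12): d=(1,-1) inclusive
  edge (6, 12)→(8, 20): d=(2,8) inclusive
    (6,2)@(13, 5): e=[80,0,-70] → ·  [on edge]
    (5,3)@(11, 7): e=[60,0,-50] → ·  [on edge]
    (4,4)@(9, 9): e=[40,0,-30] → ·  [on edge]
    (3,5)@(7, 11): e=[20,0,-10] → ·  [on edge]
    (2,6)@(5, 13): e=[0,0,10] → #  [on edge]
    (3,6)@(7, 13): e=[14,2,-6] → ·
    (1,7)@(3, 15): e=[-20,0,30] → ·  [on edge]
    (2,7)@(5, 15): e=[-6,2,14] → ·
    (0,8)@(1, 17): e=[-40,0,50] → ·  [on edge]
    (3,8)@(7, 17): e=[2,6,2] → #
    (4,8)@(9, 17): e=[16,8,-14] → ·
    (3,9)@(7, 19): e=[-4,8,6] → ·
  covered (2 px):
    · · · · · · ·
    · · · · · · ·
    · · · · · · ·
    · · · · · · ·
    · · · · · · ·
    · · · · · · ·
    · · # · · · ·
    · · · · · · ·
    · · · # · · ·
    · · · · · · ·

Answer: [6,2,2]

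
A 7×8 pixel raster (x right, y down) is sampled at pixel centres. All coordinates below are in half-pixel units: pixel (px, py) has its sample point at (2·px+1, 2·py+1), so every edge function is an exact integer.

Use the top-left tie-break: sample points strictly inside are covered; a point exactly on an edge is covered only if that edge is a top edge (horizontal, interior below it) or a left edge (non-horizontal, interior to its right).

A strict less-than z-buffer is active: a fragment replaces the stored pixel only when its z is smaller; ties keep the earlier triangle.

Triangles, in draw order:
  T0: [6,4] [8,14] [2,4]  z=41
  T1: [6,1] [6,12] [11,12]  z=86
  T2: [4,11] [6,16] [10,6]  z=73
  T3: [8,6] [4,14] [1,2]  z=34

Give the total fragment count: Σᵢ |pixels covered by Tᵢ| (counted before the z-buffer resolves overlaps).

T0:
  2·area = 40
  edge (6, 4)→(8, 14): d=(2,10) right/bottom  bias=-1
  edge (8, 14)→(2, 4): d=(-6,-10) top-left  bias=+0
  edge (2, 4)→(6, 4): d=(4,0) top-left  bias=+0
    (1,2)@(3, 5): e=[32,4,4] → #
    (2,2)@(5, 5): e=[12,24,4] → #
    (3,2)@(7, 5): e=[-8,44,4] → ·
    (1,3)@(3, 7): e=[36,-8,12] → ·
    (2,3)@(5, 7): e=[16,12,12] → #
    (3,3)@(7, 7): e=[-4,32,12] → ·
    (2,4)@(5, 9): e=[20,0,20] → #  [on edge]
    (3,4)@(7, 9): e=[0,20,20] → ·  [on edge]
    (2,5)@(5, 11): e=[24,-12,28] → ·
    (3,5)@(7, 11): e=[4,8,28] → #
    (4,5)@(9, 11): e=[-16,28,28] → ·
    (3,6)@(7, 13): e=[8,-4,36] → ·
  covered (5 px):
    · · · · · · ·
    · · · · · · ·
    · # # · · · ·
    · · # · · · ·
    · · # · · · ·
    · · · # · · ·
    · · · · · · ·
    · · · · · · ·
T1:
  2·area = 55  (B↔C swapped to make it positive)
  edge (6, 1)→(11, 12): d=(5,11) right/bottom  bias=-1
  edge (11, 12)→(6, 12): d=(-5,0) right/bottom  bias=-1
  edge (6, 12)→(6, 1): d=(0,-11) top-left  bias=+0
    (3,2)@(7, 5): e=[9,35,11] → #
    (4,2)@(9, 5): e=[-13,35,33] → ·
    (3,3)@(7, 7): e=[19,25,11] → #
    (4,3)@(9, 7): e=[-3,25,33] → ·
    (3,4)@(7, 9): e=[29,15,11] → #
    (4,4)@(9, 9): e=[7,15,33] → #
    (5,4)@(11, 9): e=[-15,15,55] → ·
    (3,5)@(7, 11): e=[39,5,11] → #
    (5,5)@(11, 11): e=[-5,5,55] → ·
    (3,6)@(7, 13): e=[49,-5,11] → ·
    (4,6)@(9, 13): e=[27,-5,33] → ·
  covered (6 px):
    · · · · · · ·
    · · · · · · ·
    · · · # · · ·
    · · · # · · ·
    · · · # # · ·
    · · · # # · ·
    · · · · · · ·
    · · · · · · ·
T2:
  2·area = 40  (B↔C swapped to make it positive)
  edge (4, 11)→(10, 6): d=(6,-5) top-left  bias=+0
  edge (10, 6)→(6, 16): d=(-4,10) right/bottom  bias=-1
  edge (6, 16)→(4, 11): d=(-2,-5) top-left  bias=+0
    (4,3)@(9, 7): e=[1,6,33] → #
    (5,3)@(11, 7): e=[11,-14,43] → ·
    (3,4)@(7, 9): e=[3,18,19] → #
    (4,4)@(9, 9): e=[13,-2,29] → ·
    (2,5)@(5, 11): e=[5,30,5] → #
    (4,5)@(9, 11): e=[25,-10,25] → ·
    (2,6)@(5, 13): e=[17,22,1] → #
    (4,6)@(9, 13): e=[37,-18,21] → ·
    (2,7)@(5, 15): e=[29,14,-3] → ·
    (3,7)@(7, 15): e=[39,-6,7] → ·
  covered (6 px):
    · · · · · · ·
    · · · · · · ·
    · · · · · · ·
    · · · · # · ·
    · · · # · · ·
    · · # # · · ·
    · · # # · · ·
    · · · · · · ·
T3:
  2·area = 72
  edge (8, 6)→(4, 14): d=(-4,8) right/bottom  bias=-1
  edge (4, 14)→(1, 2): d=(-3,-12) top-left  bias=+0
  edge (1, 2)→(8, 6): d=(7,4) right/bottom  bias=-1
    (1,2)@(3, 5): e=[44,15,13] → #
    (2,2)@(5, 5): e=[28,39,5] → #
    (3,2)@(7, 5): e=[12,63,-3] → ·
    (1,3)@(3, 7): e=[36,9,27] → #
    (3,3)@(7, 7): e=[4,57,11] → #
    (4,3)@(9, 7): e=[-12,81,3] → ·
    (1,4)@(3, 9): e=[28,3,41] → #
    (3,4)@(7, 9): e=[-4,51,25] → ·
    (1,5)@(3, 11): e=[20,-3,55] → ·
    (2,5)@(5, 11): e=[4,21,47] → #
    (3,5)@(7, 11): e=[-12,45,39] → ·
    (2,6)@(5, 13): e=[-4,15,61] → ·
  covered (8 px):
    · · · · · · ·
    · · · · · · ·
    · # # · · · ·
    · # # # · · ·
    · # # · · · ·
    · · # · · · ·
    · · · · · · ·
    · · · · · · ·

Result: 25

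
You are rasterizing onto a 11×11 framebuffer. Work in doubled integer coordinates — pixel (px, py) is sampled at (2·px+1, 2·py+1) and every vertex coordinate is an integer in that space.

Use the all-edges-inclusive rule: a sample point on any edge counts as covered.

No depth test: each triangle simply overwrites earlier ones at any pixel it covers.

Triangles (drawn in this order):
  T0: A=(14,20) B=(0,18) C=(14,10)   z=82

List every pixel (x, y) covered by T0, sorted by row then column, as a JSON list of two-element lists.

T0:
  2·area = 140
  edge (14, 20)→(0, 18): d=(-14,-2) inclusive
  edge (0, 18)→(14, 10): d=(14,-8) inclusive
  edge (14, 10)→(14, 20): d=(0,10) inclusive
    (6,5)@(13, 11): e=[124,6,10] → █
    (7,5)@(15, 11): e=[128,22,-10] → ·
    (4,6)@(9, 13): e=[88,2,50] → █
    (5,6)@(11, 13): e=[92,18,30] → █
    (7,6)@(15, 13): e=[100,50,-10] → ·
    (3,7)@(7, 15): e=[56,14,70] → █
    (7,7)@(15, 15): e=[72,78,-10] → ·
    (1,8)@(3, 17): e=[20,10,110] → █
    (2,8)@(5, 17): e=[24,26,90] → █
    (7,8)@(15, 17): e=[44,106,-10] → ·
    (1,9)@(3, 19): e=[-8,38,110] → ·
    (2,9)@(5, 19): e=[-4,54,90] → ·
    (3,9)@(7, 19): e=[0,70,70] → █  [on edge]
    (10,10)@(21, 21): e=[0,210,-70] → ·  [on edge]
  covered (18 px):
    · · · · · · · · · · ·
    · · · · · · · · · · ·
    · · · · · · · · · · ·
    · · · · · · · · · · ·
    · · · · · · · · · · ·
    · · · · · · █ · · · ·
    · · · · █ █ █ · · · ·
    · · · █ █ █ █ · · · ·
    · █ █ █ █ █ █ · · · ·
    · · · █ █ █ █ · · · ·
    · · · · · · · · · · ·

Answer: [[6,5],[4,6],[5,6],[6,6],[3,7],[4,7],[5,7],[6,7],[1,8],[2,8],[3,8],[4,8],[5,8],[6,8],[3,9],[4,9],[5,9],[6,9]]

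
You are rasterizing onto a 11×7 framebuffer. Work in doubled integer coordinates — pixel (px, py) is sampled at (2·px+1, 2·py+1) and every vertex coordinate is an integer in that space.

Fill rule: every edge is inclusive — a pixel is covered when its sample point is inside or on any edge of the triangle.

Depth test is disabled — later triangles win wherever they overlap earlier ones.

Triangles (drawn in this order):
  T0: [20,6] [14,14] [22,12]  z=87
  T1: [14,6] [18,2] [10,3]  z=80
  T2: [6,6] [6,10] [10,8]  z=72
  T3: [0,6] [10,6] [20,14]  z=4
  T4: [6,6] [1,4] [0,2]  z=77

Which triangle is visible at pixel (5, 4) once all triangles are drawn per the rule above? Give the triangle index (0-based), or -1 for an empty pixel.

T0:
  2·area = 52  (B↔C swapped to make it positive)
  edge (20, 6)→(22, 12): d=(2,6) inclusive
  edge (22, 12)→(14, 14): d=(-8,2) inclusive
  edge (14, 14)→(20, 6): d=(6,-8) inclusive
    (9,1)@(19, 3): e=[0,78,-26] → ·  [on edge]
    (9,4)@(19, 9): e=[12,30,10] → █
    (10,4)@(21, 9): e=[0,26,26] → █  [on edge]
    (8,5)@(17, 11): e=[28,18,6] → █
    (7,6)@(15, 13): e=[44,6,2] → █
    (9,6)@(19, 13): e=[20,-2,34] → ·
    (10,6)@(21, 13): e=[8,-6,50] → ·
  covered (7 px):
    · · · · · · · · · · ·
    · · · · · · · · · · ·
    · · · · · · · · · · ·
    · · · · · · · · · · ·
    · · · · · · · · · █ █
    · · · · · · · · █ █ █
    · · · · · · · █ █ · ·
T1:
  2·area = 28  (B↔C swapped to make it positive)
  edge (14, 6)→(10, 3): d=(-4,-3) inclusive
  edge (10, 3)→(18, 2): d=(8,-1) inclusive
  edge (18, 2)→(14, 6): d=(-4,4) inclusive
    (9,0)@(19, 1): e=[35,-7,0] → ·  [on edge]
    (5,1)@(11, 3): e=[3,1,24] → █
    (6,1)@(13, 3): e=[9,3,16] → █
    (7,1)@(15, 3): e=[15,5,8] → █
    (8,1)@(17, 3): e=[21,7,0] → █  [on edge]
    (9,1)@(19, 3): e=[27,9,-8] → ·
    (5,2)@(11, 5): e=[-5,17,16] → ·
    (6,2)@(13, 5): e=[1,19,8] → █
    (7,2)@(15, 5): e=[7,21,0] → █  [on edge]
    (8,2)@(17, 5): e=[13,23,-8] → ·
    (6,3)@(13, 7): e=[-7,35,0] → ·  [on edge]
    (7,3)@(15, 7): e=[-1,37,-8] → ·
    (5,4)@(11, 9): e=[-21,49,0] → ·  [on edge]
    (4,5)@(9, 11): e=[-35,63,0] → ·  [on edge]
    (3,6)@(7, 13): e=[-49,77,0] → ·  [on edge]
  covered (6 px):
    · · · · · · · · · · ·
    · · · · · █ █ █ █ · ·
    · · · · · · █ █ · · ·
    · · · · · · · · · · ·
    · · · · · · · · · · ·
    · · · · · · · · · · ·
    · · · · · · · · · · ·
T2:
  2·area = 16  (B↔C swapped to make it positive)
  edge (6, 6)→(10, 8): d=(4,2) inclusive
  edge (10, 8)→(6, 10): d=(-4,2) inclusive
  edge (6, 10)→(6, 6): d=(0,-4) inclusive
    (3,3)@(7, 7): e=[2,10,4] → █
    (4,3)@(9, 7): e=[-2,6,12] → ·
    (3,4)@(7, 9): e=[10,2,4] → █
    (4,4)@(9, 9): e=[6,-2,12] → ·
    (3,5)@(7, 11): e=[18,-6,4] → ·
  covered (2 px):
    · · · · · · · · · · ·
    · · · · · · · · · · ·
    · · · · · · · · · · ·
    · · · █ · · · · · · ·
    · · · █ · · · · · · ·
    · · · · · · · · · · ·
    · · · · · · · · · · ·
T3:
  2·area = 80
  edge (0, 6)→(10, 6): d=(10,0) inclusive
  edge (10, 6)→(20, 14): d=(10,8) inclusive
  edge (20, 14)→(0, 6): d=(-20,-8) inclusive
    (1,3)@(3, 7): e=[10,66,4] → █
    (2,3)@(5, 7): e=[10,50,20] → █
    (3,3)@(7, 7): e=[10,34,36] → █
    (4,3)@(9, 7): e=[10,18,52] → █
    (5,3)@(11, 7): e=[10,2,68] → █
    (6,3)@(13, 7): e=[10,-14,84] → ·
    (1,4)@(3, 9): e=[30,86,-36] → ·
    (2,4)@(5, 9): e=[30,70,-20] → ·
    (3,4)@(7, 9): e=[30,54,-4] → ·
    (4,4)@(9, 9): e=[30,38,12] → █
    (6,4)@(13, 9): e=[30,6,44] → █
    (7,4)@(15, 9): e=[30,-10,60] → ·
  covered (10 px):
    · · · · · · · · · · ·
    · · · · · · · · · · ·
    · · · · · · · · · · ·
    · █ █ █ █ █ · · · · ·
    · · · · █ █ █ · · · ·
    · · · · · · █ █ · · ·
    · · · · · · · · · · ·
T4:
  2·area = 8
  edge (6, 6)→(1, 4): d=(-5,-2) inclusive
  edge (1, 4)→(0, 2): d=(-1,-2) inclusive
  edge (0, 2)→(6, 6): d=(6,4) inclusive
    (0,1)@(1, 3): e=[5,1,2] → █
    (1,1)@(3, 3): e=[9,5,-6] → ·
    (0,2)@(1, 5): e=[-5,-1,14] → ·
  covered (1 px):
    · · · · · · · · · · ·
    █ · · · · · · · · · ·
    · · · · · · · · · · ·
    · · · · · · · · · · ·
    · · · · · · · · · · ·
    · · · · · · · · · · ·
    · · · · · · · · · · ·

Z-buffer (winner per pixel, '.' = empty):
  . . . . . . . . . . .
  4 . . . . 1 1 1 1 . .
  . . . . . . 1 1 . . .
  . 3 3 3 3 3 . . . . .
  . . . 2 3 3 3 . . 0 0
  . . . . . . 3 3 0 0 0
  . . . . . . . 0 0 . .

Answer: 3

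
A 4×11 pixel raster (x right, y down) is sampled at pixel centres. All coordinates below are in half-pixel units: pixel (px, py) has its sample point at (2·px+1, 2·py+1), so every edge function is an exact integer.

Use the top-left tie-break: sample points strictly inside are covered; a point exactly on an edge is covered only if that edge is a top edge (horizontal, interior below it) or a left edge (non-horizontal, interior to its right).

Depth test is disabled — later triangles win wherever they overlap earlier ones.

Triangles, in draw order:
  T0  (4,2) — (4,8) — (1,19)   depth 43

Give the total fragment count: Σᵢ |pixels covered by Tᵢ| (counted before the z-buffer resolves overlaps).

T0:
  2·area = 18
  edge (4, 2)→(4, 8): d=(0,6) right/bottom  bias=-1
  edge (4, 8)→(1, 19): d=(-3,11) right/bottom  bias=-1
  edge (1, 19)→(4, 2): d=(3,-17) top-left  bias=+0
    (1,4)@(3, 9): e=[6,8,4] → █
    (2,4)@(5, 9): e=[-6,-14,38] → ·
    (1,5)@(3, 11): e=[6,2,10] → █
    (2,5)@(5, 11): e=[-6,-20,44] → ·
    (1,6)@(3, 13): e=[6,-4,16] → ·
    (0,9)@(1, 19): e=[18,0,0] → ·  [on edge]
  covered (2 px):
    · · · ·
    · · · ·
    · · · ·
    · · · ·
    · █ · ·
    · █ · ·
    · · · ·
    · · · ·
    · · · ·
    · · · ·
    · · · ·

Final: 2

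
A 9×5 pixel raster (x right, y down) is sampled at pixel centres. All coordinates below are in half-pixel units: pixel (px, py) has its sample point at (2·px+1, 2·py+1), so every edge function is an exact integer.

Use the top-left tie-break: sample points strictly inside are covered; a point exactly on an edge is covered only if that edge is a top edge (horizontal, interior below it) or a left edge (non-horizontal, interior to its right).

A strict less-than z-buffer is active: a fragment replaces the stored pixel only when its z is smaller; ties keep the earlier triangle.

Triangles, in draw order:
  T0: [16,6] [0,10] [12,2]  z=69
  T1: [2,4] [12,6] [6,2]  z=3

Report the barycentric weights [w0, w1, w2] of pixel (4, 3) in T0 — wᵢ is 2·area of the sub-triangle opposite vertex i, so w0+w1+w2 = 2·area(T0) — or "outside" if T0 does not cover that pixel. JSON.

T0:
  2·area = 80
  edge (16, 6)→(0, 10): d=(-16,4) right/bottom  bias=-1
  edge (0, 10)→(12, 2): d=(12,-8) top-left  bias=+0
  edge (12, 2)→(16, 6): d=(4,4) right/bottom  bias=-1
    (5,0)@(11, 1): e=[100,-20,0] → ·  [on edge]
    (5,1)@(11, 3): e=[68,4,8] → █
    (6,1)@(13, 3): e=[60,20,0] → ·  [on edge]
    (4,2)@(9, 5): e=[44,12,24] → █
    (6,2)@(13, 5): e=[28,44,8] → █
    (7,2)@(15, 5): e=[20,60,0] → ·  [on edge]
    (2,3)@(5, 7): e=[28,4,48] → █
    (3,3)@(7, 7): e=[20,20,40] → █
    (6,3)@(13, 7): e=[-4,68,16] → ·
    (8,3)@(17, 7): e=[-20,100,0] → ·  [on edge]
    (1,4)@(3, 9): e=[4,12,64] → █
    (2,4)@(5, 9): e=[-4,28,56] → ·
  covered (9 px):
    · · · · · · · · ·
    · · · · · █ · · ·
    · · · · █ █ █ · ·
    · · █ █ █ █ · · ·
    · █ · · · · · · ·
T1:
  2·area = 28  (B↔C swapped to make it positive)
  edge (2, 4)→(6, 2): d=(4,-2) top-left  bias=+0
  edge (6, 2)→(12, 6): d=(6,4) right/bottom  bias=-1
  edge (12, 6)→(2, 4): d=(-10,-2) top-left  bias=+0
    (2,1)@(5, 3): e=[2,10,16] → █
    (3,1)@(7, 3): e=[6,2,20] → █
    (4,1)@(9, 3): e=[10,-6,24] → ·
    (2,2)@(5, 5): e=[10,22,-4] → ·
    (3,2)@(7, 5): e=[14,14,0] → █  [on edge]
    (4,2)@(9, 5): e=[18,6,4] → █
    (5,2)@(11, 5): e=[22,-2,8] → ·
    (3,3)@(7, 7): e=[22,26,-20] → ·
    (4,3)@(9, 7): e=[26,18,-16] → ·
    (8,3)@(17, 7): e=[42,-14,0] → ·  [on edge]
  covered (4 px):
    · · · · · · · · ·
    · · █ █ · · · · ·
    · · · █ █ · · · ·
    · · · · · · · · ·
    · · · · · · · · ·

Result: [36,32,12]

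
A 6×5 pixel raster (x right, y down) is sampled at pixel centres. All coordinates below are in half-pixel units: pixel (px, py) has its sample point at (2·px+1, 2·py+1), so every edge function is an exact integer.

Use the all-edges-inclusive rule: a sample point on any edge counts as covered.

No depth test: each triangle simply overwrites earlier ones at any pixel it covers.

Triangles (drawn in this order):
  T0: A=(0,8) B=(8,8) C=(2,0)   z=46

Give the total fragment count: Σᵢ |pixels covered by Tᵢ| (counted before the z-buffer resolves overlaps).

T0:
  2·area = 64  (B↔C swapped to make it positive)
  edge (0, 8)→(2, 0): d=(2,-8) inclusive
  edge (2, 0)→(8, 8): d=(6,8) inclusive
  edge (8, 8)→(0, 8): d=(-8,0) inclusive
    (1,1)@(3, 3): e=[14,10,40] → X
    (2,1)@(5, 3): e=[30,-6,40] → .
    (0,2)@(1, 5): e=[2,38,24] → X
    (2,2)@(5, 5): e=[34,6,24] → X
    (3,2)@(7, 5): e=[50,-10,24] → .
    (0,3)@(1, 7): e=[6,50,8] → X
    (3,3)@(7, 7): e=[54,2,8] → X
    (4,3)@(9, 7): e=[70,-14,8] → .
    (0,4)@(1, 9): e=[10,62,-8] → .
    (1,4)@(3, 9): e=[26,46,-8] → .
    (2,4)@(5, 9): e=[42,30,-8] → .
    (3,4)@(7, 9): e=[58,14,-8] → .
  covered (8 px):
    . . . . . .
    . X . . . .
    X X X . . .
    X X X X . .
    . . . . . .

Answer: 8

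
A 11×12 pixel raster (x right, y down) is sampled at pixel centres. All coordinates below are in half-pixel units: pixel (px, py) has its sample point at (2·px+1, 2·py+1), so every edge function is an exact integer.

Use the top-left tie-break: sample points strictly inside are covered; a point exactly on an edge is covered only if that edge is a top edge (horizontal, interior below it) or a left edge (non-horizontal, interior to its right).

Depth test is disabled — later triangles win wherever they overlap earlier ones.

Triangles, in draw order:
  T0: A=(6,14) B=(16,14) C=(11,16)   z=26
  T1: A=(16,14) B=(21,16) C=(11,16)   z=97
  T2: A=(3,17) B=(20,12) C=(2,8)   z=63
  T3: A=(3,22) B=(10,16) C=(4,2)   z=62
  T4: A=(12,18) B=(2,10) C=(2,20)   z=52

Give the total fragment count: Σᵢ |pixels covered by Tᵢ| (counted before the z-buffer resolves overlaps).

T0:
  2·area = 20
  edge (6, 14)→(16, 14): d=(10,0) top-left  bias=+0
  edge (16, 14)→(11, 16): d=(-5,2) right/bottom  bias=-1
  edge (11, 16)→(6, 14): d=(-5,-2) top-left  bias=+0
    (4,7)@(9, 15): e=[10,9,1] → █
    (5,7)@(11, 15): e=[10,5,5] → █
    (6,7)@(13, 15): e=[10,1,9] → █
    (7,7)@(15, 15): e=[10,-3,13] → ·
    (4,8)@(9, 17): e=[30,-1,-9] → ·
    (5,8)@(11, 17): e=[30,-5,-5] → ·
    (6,8)@(13, 17): e=[30,-9,-1] → ·
  covered (3 px):
    · · · · · · · · · · ·
    · · · · · · · · · · ·
    · · · · · · · · · · ·
    · · · · · · · · · · ·
    · · · · · · · · · · ·
    · · · · · · · · · · ·
    · · · · · · · · · · ·
    · · · · █ █ █ · · · ·
    · · · · · · · · · · ·
    · · · · · · · · · · ·
    · · · · · · · · · · ·
    · · · · · · · · · · ·
T1:
  2·area = 20
  edge (16, 14)→(21, 16): d=(5,2) right/bottom  bias=-1
  edge (21, 16)→(11, 16): d=(-10,0) right/bottom  bias=-1
  edge (11, 16)→(16, 14): d=(5,-2) top-left  bias=+0
    (7,7)@(15, 15): e=[7,10,3] → █
    (8,7)@(17, 15): e=[3,10,7] → █
    (9,7)@(19, 15): e=[-1,10,11] → ·
    (7,8)@(15, 17): e=[17,-10,13] → ·
    (8,8)@(17, 17): e=[13,-10,17] → ·
  covered (2 px):
    · · · · · · · · · · ·
    · · · · · · · · · · ·
    · · · · · · · · · · ·
    · · · · · · · · · · ·
    · · · · · · · · · · ·
    · · · · · · · · · · ·
    · · · · · · · · · · ·
    · · · · · · · █ █ · ·
    · · · · · · · · · · ·
    · · · · · · · · · · ·
    · · · · · · · · · · ·
    · · · · · · · · · · ·
T2:
  2·area = 158  (B↔C swapped to make it positive)
  edge (3, 17)→(2, 8): d=(-1,-9) top-left  bias=+0
  edge (2, 8)→(20, 12): d=(18,4) right/bottom  bias=-1
  edge (20, 12)→(3, 17): d=(-17,5) right/bottom  bias=-1
    (1,4)@(3, 9): e=[8,14,136] → █
    (2,4)@(5, 9): e=[26,6,126] → █
    (3,4)@(7, 9): e=[44,-2,116] → ·
    (1,5)@(3, 11): e=[6,50,102] → █
    (3,5)@(7, 11): e=[42,34,82] → █
    (4,5)@(9, 11): e=[60,26,72] → █
    (5,5)@(11, 11): e=[78,18,62] → █
    (6,5)@(13, 11): e=[96,10,52] → █
    (7,5)@(15, 11): e=[114,2,42] → █
    (8,5)@(17, 11): e=[132,-6,32] → ·
    (1,6)@(3, 13): e=[4,86,68] → █
    (8,6)@(17, 13): e=[130,30,-2] → ·
    (1,8)@(3, 17): e=[0,158,0] → ·  [on edge]
  covered (20 px):
    · · · · · · · · · · ·
    · · · · · · · · · · ·
    · · · · · · · · · · ·
    · · · · · · · · · · ·
    · █ █ · · · · · · · ·
    · █ █ █ █ █ █ █ · · ·
    · █ █ █ █ █ █ █ · · ·
    · █ █ █ █ · · · · · ·
    · · · · · · · · · · ·
    · · · · · · · · · · ·
    · · · · · · · · · · ·
    · · · · · · · · · · ·
T3:
  2·area = 134  (B↔C swapped to make it positive)
  edge (3, 22)→(4, 2): d=(1,-20) top-left  bias=+0
  edge (4, 2)→(10, 16): d=(6,14) right/bottom  bias=-1
  edge (10, 16)→(3, 22): d=(-7,6) right/bottom  bias=-1
    (2,2)@(5, 5): e=[23,4,107] → █
    (3,2)@(7, 5): e=[63,-24,95] → ·
    (2,3)@(5, 7): e=[25,16,93] → █
    (3,3)@(7, 7): e=[65,-12,81] → ·
    (2,4)@(5, 9): e=[27,28,79] → █
    (3,4)@(7, 9): e=[67,0,67] → ·  [on edge]
    (2,5)@(5, 11): e=[29,40,65] → █
    (3,5)@(7, 11): e=[69,12,53] → █
    (4,5)@(9, 11): e=[109,-16,41] → ·
    (2,6)@(5, 13): e=[31,52,51] → █
    (4,6)@(9, 13): e=[111,-4,27] → ·
    (2,7)@(5, 15): e=[33,64,37] → █
    (6,11)@(13, 23): e=[201,0,-67] → ·  [on edge]
  covered (13 px):
    · · · · · · · · · · ·
    · · · · · · · · · · ·
    · · █ · · · · · · · ·
    · · █ · · · · · · · ·
    · · █ · · · · · · · ·
    · · █ █ · · · · · · ·
    · · █ █ · · · · · · ·
    · · █ █ █ · · · · · ·
    · · █ █ · · · · · · ·
    · · █ · · · · · · · ·
    · · · · · · · · · · ·
    · · · · · · · · · · ·
T4:
  2·area = 100  (B↔C swapped to make it positive)
  edge (12, 18)→(2, 20): d=(-10,2) right/bottom  bias=-1
  edge (2, 20)→(2, 10): d=(0,-10) top-left  bias=+0
  edge (2, 10)→(12, 18): d=(10,8) right/bottom  bias=-1
    (1,5)@(3, 11): e=[88,10,2] → █
    (2,5)@(5, 11): e=[84,30,-14] → ·
    (1,6)@(3, 13): e=[68,10,22] → █
    (2,6)@(5, 13): e=[64,30,6] → █
    (3,6)@(7, 13): e=[60,50,-10] → ·
    (1,7)@(3, 15): e=[48,10,42] → █
    (3,7)@(7, 15): e=[40,50,10] → █
    (4,7)@(9, 15): e=[36,70,-6] → ·
    (1,8)@(3, 17): e=[28,10,62] → █
    (4,8)@(9, 17): e=[16,70,14] → █
    (5,8)@(11, 17): e=[12,90,-2] → ·
    (8,8)@(17, 17): e=[0,150,-50] → ·  [on edge]
    (3,9)@(7, 19): e=[0,50,50] → ·  [on edge]
  covered (12 px):
    · · · · · · · · · · ·
    · · · · · · · · · · ·
    · · · · · · · · · · ·
    · · · · · · · · · · ·
    · · · · · · · · · · ·
    · █ · · · · · · · · ·
    · █ █ · · · · · · · ·
    · █ █ █ · · · · · · ·
    · █ █ █ █ · · · · · ·
    · █ █ · · · · · · · ·
    · · · · · · · · · · ·
    · · · · · · · · · · ·

Result: 50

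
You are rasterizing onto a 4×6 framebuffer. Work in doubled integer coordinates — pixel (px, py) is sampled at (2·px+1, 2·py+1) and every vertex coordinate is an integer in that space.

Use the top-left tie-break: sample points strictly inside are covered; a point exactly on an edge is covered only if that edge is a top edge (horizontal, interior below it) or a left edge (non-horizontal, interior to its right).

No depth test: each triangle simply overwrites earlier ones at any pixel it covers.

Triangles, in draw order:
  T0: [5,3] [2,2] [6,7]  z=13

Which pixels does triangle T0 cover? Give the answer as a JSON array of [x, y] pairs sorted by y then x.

T0:
  2·area = 11  (B↔C swapped to make it positive)
  edge (5, 3)→(6, 7): d=(1,4) right/bottom  bias=-1
  edge (6, 7)→(2, 2): d=(-4,-5) top-left  bias=+0
  edge (2, 2)→(5, 3): d=(3,1) right/bottom  bias=-1
    (1,1)@(3, 3): e=[8,1,2] → X
    (2,1)@(5, 3): e=[0,11,0] → .  [on edge]
    (1,2)@(3, 5): e=[10,-7,8] → .
    (2,2)@(5, 5): e=[2,3,6] → X
    (3,2)@(7, 5): e=[-6,13,4] → .
    (2,3)@(5, 7): e=[4,-5,12] → .
    (3,5)@(7, 11): e=[0,-11,22] → .  [on edge]
  covered (2 px):
    . . . .
    . X . .
    . . X .
    . . . .
    . . . .
    . . . .

Final: [[1,1],[2,2]]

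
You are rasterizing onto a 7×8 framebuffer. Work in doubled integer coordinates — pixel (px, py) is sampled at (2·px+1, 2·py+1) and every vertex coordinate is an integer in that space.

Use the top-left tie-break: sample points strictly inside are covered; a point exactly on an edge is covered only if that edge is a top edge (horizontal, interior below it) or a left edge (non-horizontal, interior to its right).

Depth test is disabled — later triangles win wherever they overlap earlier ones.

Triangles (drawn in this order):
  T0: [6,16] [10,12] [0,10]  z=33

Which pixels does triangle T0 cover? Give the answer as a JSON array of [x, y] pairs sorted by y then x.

T0:
  2·area = 48  (B↔C swapped to make it positive)
  edge (6, 16)→(0, 10): d=(-6,-6) top-left  bias=+0
  edge (0, 10)→(10, 12): d=(10,2) right/bottom  bias=-1
  edge (10, 12)→(6, 16): d=(-4,4) right/bottom  bias=-1
    (6,4)@(13, 9): e=[84,-36,0] → ·  [on edge]
    (0,5)@(1, 11): e=[0,8,40] → #  [on edge]
    (1,5)@(3, 11): e=[12,4,32] → #
    (2,5)@(5, 11): e=[24,0,24] → ·  [on edge]
    (5,5)@(11, 11): e=[60,-12,0] → ·  [on edge]
    (0,6)@(1, 13): e=[-12,28,32] → ·
    (1,6)@(3, 13): e=[0,24,24] → #  [on edge]
    (2,6)@(5, 13): e=[12,20,16] → #
    (3,6)@(7, 13): e=[24,16,8] → #
    (4,6)@(9, 13): e=[36,12,0] → ·  [on edge]
    (1,7)@(3, 15): e=[-12,44,16] → ·
    (2,7)@(5, 15): e=[0,40,8] → #  [on edge]
    (3,7)@(7, 15): e=[12,36,0] → ·  [on edge]
  covered (6 px):
    · · · · · · ·
    · · · · · · ·
    · · · · · · ·
    · · · · · · ·
    · · · · · · ·
    # # · · · · ·
    · # # # · · ·
    · · # · · · ·

Answer: [[0,5],[1,5],[1,6],[2,6],[3,6],[2,7]]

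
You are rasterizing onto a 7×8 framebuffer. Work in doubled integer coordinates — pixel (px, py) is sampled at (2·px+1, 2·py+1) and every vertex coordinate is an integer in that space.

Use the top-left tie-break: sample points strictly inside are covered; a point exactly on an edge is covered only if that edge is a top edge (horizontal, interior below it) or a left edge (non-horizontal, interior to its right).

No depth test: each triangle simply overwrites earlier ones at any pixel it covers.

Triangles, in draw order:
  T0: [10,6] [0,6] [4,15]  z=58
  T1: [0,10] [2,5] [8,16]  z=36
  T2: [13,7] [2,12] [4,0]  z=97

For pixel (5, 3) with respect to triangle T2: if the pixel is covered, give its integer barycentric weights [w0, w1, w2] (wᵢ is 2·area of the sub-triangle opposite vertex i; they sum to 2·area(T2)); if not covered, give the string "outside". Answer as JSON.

T0:
  2·area = 90  (B↔C swapped to make it positive)
  edge (10, 6)→(4, 15): d=(-6,9) right/bottom  bias=-1
  edge (4, 15)→(0, 6): d=(-4,-9) top-left  bias=+0
  edge (0, 6)→(10, 6): d=(10,0) top-left  bias=+0
    (0,3)@(1, 7): e=[75,5,10] → #
    (1,3)@(3, 7): e=[57,23,10] → #
    (2,3)@(5, 7): e=[39,41,10] → #
    (3,3)@(7, 7): e=[21,59,10] → #
    (4,3)@(9, 7): e=[3,77,10] → #
    (5,3)@(11, 7): e=[-15,95,10] → ·
    (0,4)@(1, 9): e=[63,-3,30] → ·
    (1,4)@(3, 9): e=[45,15,30] → #
    (4,4)@(9, 9): e=[-9,69,30] → ·
    (1,5)@(3, 11): e=[33,7,50] → #
    (3,5)@(7, 11): e=[-3,43,50] → ·
    (1,6)@(3, 13): e=[21,-1,70] → ·
  covered (11 px):
    · · · · · · ·
    · · · · · · ·
    · · · · · · ·
    # # # # # · ·
    · # # # · · ·
    · # # · · · ·
    · · # · · · ·
    · · · · · · ·
T1:
  2·area = 52
  edge (0, 10)→(2, 5): d=(2,-5) top-left  bias=+0
  edge (2, 5)→(8, 16): d=(6,11) right/bottom  bias=-1
  edge (8, 16)→(0, 10): d=(-8,-6) top-left  bias=+0
    (1,3)@(3, 7): e=[9,1,42] → #
    (2,3)@(5, 7): e=[19,-21,54] → ·
    (0,4)@(1, 9): e=[3,35,14] → #
    (2,4)@(5, 9): e=[23,-9,38] → ·
    (0,5)@(1, 11): e=[7,47,-2] → ·
    (1,5)@(3, 11): e=[17,25,10] → #
    (2,5)@(5, 11): e=[27,3,22] → #
    (3,5)@(7, 11): e=[37,-19,34] → ·
    (1,6)@(3, 13): e=[21,37,-6] → ·
    (2,6)@(5, 13): e=[31,15,6] → #
    (3,6)@(7, 13): e=[41,-7,18] → ·
    (2,7)@(5, 15): e=[35,27,-10] → ·
  covered (7 px):
    · · · · · · ·
    · · · · · · ·
    · · · · · · ·
    · # · · · · ·
    # # · · · · ·
    · # # · · · ·
    · · # · · · ·
    · · · # · · ·
T2:
  2·area = 122
  edge (13, 7)→(2, 12): d=(-11,5) right/bottom  bias=-1
  edge (2, 12)→(4, 0): d=(2,-12) top-left  bias=+0
  edge (4, 0)→(13, 7): d=(9,7) right/bottom  bias=-1
    (2,0)@(5, 1): e=[106,14,2] → #
    (3,0)@(7, 1): e=[96,38,-12] → ·
    (2,1)@(5, 3): e=[84,18,20] → #
    (3,1)@(7, 3): e=[74,42,6] → #
    (4,1)@(9, 3): e=[64,66,-8] → ·
    (2,2)@(5, 5): e=[62,22,38] → #
    (4,2)@(9, 5): e=[42,70,10] → #
    (5,2)@(11, 5): e=[32,94,-4] → ·
    (1,3)@(3, 7): e=[50,2,70] → #
    (5,3)@(11, 7): e=[10,98,14] → #
    (6,3)@(13, 7): e=[0,122,0] → ·  [on edge]
    (1,4)@(3, 9): e=[28,6,88] → #
  covered (15 px):
    · · # · · · ·
    · · # # · · ·
    · · # # # · ·
    · # # # # # ·
    · # # # · · ·
    · # · · · · ·
    · · · · · · ·
    · · · · · · ·

Final: [98,14,10]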